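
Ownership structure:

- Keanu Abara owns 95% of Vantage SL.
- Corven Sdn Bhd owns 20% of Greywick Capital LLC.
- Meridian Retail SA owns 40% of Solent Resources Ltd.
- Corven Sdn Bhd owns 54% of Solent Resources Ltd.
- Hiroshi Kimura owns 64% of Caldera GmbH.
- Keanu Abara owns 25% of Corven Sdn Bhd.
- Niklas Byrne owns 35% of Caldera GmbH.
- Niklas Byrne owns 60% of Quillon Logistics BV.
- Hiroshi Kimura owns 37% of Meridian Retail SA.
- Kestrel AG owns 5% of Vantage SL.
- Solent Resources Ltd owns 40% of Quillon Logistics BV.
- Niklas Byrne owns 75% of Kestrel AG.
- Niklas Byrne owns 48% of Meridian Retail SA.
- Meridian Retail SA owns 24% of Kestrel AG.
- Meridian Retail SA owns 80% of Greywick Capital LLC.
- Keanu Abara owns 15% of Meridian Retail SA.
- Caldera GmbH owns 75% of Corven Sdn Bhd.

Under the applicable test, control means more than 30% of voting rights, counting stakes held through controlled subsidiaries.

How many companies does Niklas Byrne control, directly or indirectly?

Niklas holds 35% of Caldera, so Niklas controls Caldera.
Niklas holds 48% of Meridian, so Niklas controls Meridian.
Caldera holds 75% of Corven, so Niklas controls Corven.
Meridian and Niklas together hold 24% + 75% = 99% of Kestrel, so Niklas controls Kestrel.
Meridian and Corven together hold 80% + 20% = 100% of Greywick, so Niklas controls Greywick.
Corven and Meridian together hold 54% + 40% = 94% of Solent, so Niklas controls Solent.
Niklas and Solent together hold 60% + 40% = 100% of Quillon, so Niklas controls Quillon.
No other company's threshold is met.
Niklas controls 7 companies.

7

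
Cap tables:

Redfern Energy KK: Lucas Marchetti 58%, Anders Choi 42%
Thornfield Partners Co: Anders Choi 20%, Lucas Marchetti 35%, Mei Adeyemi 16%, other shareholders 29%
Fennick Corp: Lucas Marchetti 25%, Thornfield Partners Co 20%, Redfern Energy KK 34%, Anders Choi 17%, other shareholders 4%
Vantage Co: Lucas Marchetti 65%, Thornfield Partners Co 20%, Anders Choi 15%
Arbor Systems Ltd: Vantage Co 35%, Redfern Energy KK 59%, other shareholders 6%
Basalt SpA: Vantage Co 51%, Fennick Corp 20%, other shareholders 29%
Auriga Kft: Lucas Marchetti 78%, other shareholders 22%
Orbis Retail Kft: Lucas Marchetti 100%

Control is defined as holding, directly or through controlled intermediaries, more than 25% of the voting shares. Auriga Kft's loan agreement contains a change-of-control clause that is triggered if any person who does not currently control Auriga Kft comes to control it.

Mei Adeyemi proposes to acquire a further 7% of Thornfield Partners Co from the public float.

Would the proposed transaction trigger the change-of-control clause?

The purchase changes only Mei's holdings, so Mei is the only person who could newly come to control Auriga.
Mei's largest direct stake is 16% in Thornfield, which does not meet the threshold, so Mei controls no company.
Neither Mei nor any entity Mei controls holds any voting interest in Auriga.
So before the transaction, Mei does not control Auriga.
After the purchase, Mei's direct stake in Thornfield rises to 16% + 7% = 23%.
Mei's side now holds 23% of Thornfield, not > 25%, so Mei still does not control Thornfield.
After the transaction, neither Mei nor any entity Mei controls holds a voting interest in Auriga, so Mei still does not control it.
No new person acquires control, so the clause is not triggered.

No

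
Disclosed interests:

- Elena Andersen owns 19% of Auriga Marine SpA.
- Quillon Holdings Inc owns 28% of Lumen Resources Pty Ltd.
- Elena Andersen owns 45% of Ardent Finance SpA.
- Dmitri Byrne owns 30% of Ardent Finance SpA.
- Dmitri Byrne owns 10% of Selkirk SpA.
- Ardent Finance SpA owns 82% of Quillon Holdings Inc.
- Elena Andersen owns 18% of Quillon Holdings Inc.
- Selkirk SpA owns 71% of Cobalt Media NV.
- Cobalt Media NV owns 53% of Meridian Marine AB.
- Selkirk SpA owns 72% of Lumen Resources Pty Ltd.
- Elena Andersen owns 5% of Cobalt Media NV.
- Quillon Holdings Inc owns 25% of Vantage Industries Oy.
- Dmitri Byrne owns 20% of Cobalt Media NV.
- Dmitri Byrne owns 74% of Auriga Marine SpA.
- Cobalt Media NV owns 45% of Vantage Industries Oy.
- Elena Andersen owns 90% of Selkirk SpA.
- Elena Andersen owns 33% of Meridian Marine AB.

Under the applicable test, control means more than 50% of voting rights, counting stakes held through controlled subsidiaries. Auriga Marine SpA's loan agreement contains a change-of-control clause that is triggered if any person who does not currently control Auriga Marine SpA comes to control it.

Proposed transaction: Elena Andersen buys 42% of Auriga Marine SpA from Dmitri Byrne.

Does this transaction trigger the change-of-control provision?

Yes

The purchase adds only to Elena's holdings (Dmitri's stake shrinks), so Elena is the only person who could newly come to control Auriga.
Elena holds 90% of Selkirk, so Elena controls Selkirk.
Selkirk and Elena together hold 71% + 5% = 76% of Cobalt, so Elena controls Cobalt.
Elena and Cobalt together hold 33% + 53% = 86% of Meridian, so Elena controls Meridian.
Selkirk holds 72% of Lumen, so Elena controls Lumen.
In Auriga, Elena's side holds only 19%, not > 50%.
So before the transaction, Elena does not control Auriga.
After the purchase, Elena's direct stake in Auriga rises to 19% + 42% = 61%, and Dmitri's stake falls to 32%.
Elena holds 61% of Auriga, so Elena controls Auriga.
Elena did not control Auriga before and does after, so the clause is triggered.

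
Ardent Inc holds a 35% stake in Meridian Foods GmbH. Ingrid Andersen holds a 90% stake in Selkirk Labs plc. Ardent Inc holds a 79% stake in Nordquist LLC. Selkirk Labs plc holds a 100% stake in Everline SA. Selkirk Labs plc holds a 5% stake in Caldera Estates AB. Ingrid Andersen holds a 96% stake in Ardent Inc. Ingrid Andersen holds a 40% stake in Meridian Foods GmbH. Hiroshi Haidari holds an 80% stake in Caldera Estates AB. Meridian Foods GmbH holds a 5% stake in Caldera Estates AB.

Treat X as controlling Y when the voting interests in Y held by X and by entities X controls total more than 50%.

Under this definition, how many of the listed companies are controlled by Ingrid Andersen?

5

Ingrid holds 96% of Ardent, so Ingrid controls Ardent.
Ingrid and Ardent together hold 40% + 35% = 75% of Meridian, so Ingrid controls Meridian.
Ingrid holds 90% of Selkirk, so Ingrid controls Selkirk.
Selkirk holds 100% of Everline, so Ingrid controls Everline.
Ardent holds 79% of Nordquist, so Ingrid controls Nordquist.
No other company's threshold is met.
Ingrid controls 5 companies.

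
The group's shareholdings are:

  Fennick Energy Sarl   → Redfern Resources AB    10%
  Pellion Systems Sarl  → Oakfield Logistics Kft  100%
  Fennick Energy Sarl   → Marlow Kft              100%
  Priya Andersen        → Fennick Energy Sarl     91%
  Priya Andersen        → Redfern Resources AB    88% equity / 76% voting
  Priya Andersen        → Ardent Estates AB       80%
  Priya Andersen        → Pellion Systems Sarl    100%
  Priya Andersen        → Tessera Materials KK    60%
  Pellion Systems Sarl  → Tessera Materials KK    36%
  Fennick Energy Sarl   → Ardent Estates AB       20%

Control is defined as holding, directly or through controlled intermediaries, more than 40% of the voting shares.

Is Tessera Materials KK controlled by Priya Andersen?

Yes

Priya holds 100% of Pellion, so Priya controls Pellion.
Priya and Pellion together hold 60% + 36% = 96% of Tessera, so Priya controls Tessera.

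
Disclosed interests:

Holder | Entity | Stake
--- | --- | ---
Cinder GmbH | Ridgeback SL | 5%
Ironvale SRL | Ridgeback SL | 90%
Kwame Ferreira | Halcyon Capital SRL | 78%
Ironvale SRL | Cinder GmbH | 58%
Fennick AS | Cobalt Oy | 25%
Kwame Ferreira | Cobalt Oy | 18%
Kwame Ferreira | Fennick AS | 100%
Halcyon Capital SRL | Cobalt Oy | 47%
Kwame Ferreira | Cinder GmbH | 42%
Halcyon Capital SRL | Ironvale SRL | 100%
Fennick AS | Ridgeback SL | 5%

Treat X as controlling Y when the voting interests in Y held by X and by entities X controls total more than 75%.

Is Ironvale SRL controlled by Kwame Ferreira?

Yes

Kwame holds 78% of Halcyon, so Kwame controls Halcyon.
Halcyon holds 100% of Ironvale, so Kwame controls Ironvale.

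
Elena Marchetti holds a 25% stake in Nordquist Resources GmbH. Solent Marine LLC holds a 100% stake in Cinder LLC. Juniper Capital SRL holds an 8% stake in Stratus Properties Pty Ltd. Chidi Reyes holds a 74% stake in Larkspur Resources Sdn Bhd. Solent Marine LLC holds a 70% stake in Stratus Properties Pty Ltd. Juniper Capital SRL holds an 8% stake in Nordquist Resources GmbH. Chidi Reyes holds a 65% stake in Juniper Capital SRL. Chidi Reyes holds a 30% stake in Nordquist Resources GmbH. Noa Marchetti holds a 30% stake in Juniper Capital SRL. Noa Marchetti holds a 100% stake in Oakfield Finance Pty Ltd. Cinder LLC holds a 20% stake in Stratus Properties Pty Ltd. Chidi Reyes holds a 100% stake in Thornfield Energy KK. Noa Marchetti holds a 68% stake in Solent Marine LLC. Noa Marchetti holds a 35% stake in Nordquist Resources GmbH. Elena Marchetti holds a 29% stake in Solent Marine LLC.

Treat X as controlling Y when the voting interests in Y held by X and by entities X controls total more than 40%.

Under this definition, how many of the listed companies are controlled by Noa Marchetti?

Noa holds 68% of Solent, so Noa controls Solent.
Solent holds 100% of Cinder, so Noa controls Cinder.
Noa holds 100% of Oakfield, so Noa controls Oakfield.
Solent and Cinder together hold 70% + 20% = 90% of Stratus, so Noa controls Stratus.
No other company's threshold is met.
Noa controls 4 companies.

4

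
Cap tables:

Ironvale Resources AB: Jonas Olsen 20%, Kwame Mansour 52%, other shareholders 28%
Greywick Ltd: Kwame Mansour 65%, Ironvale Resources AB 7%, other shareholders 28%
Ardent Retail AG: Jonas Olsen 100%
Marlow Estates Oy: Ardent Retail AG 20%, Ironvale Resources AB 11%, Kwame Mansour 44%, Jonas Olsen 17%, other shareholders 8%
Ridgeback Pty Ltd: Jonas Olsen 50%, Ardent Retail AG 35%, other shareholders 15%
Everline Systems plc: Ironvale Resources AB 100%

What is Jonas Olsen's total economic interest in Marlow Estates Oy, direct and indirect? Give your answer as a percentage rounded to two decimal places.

39.20%

Jonas reaches Marlow along 3 paths.
Via Ardent: 100% × 20% = 20%.
Via Ironvale: 20% × 11% = 2.2%.
Direct stake: 17% = 17%.
Total: 20% + 2.2% + 17% = 39.2%.
Rounded: 39.20%.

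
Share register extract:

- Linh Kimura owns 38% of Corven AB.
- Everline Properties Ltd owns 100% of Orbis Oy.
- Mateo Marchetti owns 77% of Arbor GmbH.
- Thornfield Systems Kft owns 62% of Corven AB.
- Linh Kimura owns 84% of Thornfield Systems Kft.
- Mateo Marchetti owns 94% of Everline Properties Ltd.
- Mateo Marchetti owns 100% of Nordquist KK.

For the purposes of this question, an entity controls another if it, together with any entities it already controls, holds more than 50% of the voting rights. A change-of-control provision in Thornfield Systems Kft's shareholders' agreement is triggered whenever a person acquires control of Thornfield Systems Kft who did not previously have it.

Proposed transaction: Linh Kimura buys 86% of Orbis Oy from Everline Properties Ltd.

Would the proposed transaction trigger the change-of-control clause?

The purchase adds only to Linh's holdings (Everline's stake shrinks), so Linh is the only person who could newly come to control Thornfield.
Linh holds 84% of Thornfield, so Linh controls Thornfield.
So Linh already controls Thornfield before the transaction.
After the purchase, Linh holds 86% of Orbis directly, and Everline's stake falls to 14%.
Linh controlled Thornfield already, so this is not a new person acquiring control; every other person's position is unchanged or reduced.
No new person acquires control, so the clause is not triggered.

No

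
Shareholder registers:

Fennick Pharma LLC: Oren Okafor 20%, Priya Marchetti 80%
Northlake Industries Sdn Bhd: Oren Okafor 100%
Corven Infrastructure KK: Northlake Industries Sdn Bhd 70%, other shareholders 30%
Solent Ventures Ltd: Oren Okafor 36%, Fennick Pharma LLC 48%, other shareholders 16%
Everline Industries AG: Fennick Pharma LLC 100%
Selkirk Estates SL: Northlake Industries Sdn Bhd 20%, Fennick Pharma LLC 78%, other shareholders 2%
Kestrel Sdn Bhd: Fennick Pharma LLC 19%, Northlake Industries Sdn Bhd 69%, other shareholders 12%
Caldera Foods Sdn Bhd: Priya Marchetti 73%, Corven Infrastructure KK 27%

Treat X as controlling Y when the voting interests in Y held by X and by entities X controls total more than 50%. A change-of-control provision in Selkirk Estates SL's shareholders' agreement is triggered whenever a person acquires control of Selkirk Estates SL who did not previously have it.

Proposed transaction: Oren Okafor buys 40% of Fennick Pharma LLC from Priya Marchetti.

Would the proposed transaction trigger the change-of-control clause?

Yes

The purchase adds only to Oren's holdings (Priya's stake shrinks), so Oren is the only person who could newly come to control Selkirk.
Oren holds 100% of Northlake, so Oren controls Northlake.
Northlake holds 70% of Corven, so Oren controls Corven.
Northlake holds 69% of Kestrel, so Oren controls Kestrel.
In Selkirk, Oren's side holds only 20%, not > 50%.
So before the transaction, Oren does not control Selkirk.
After the purchase, Oren's direct stake in Fennick rises to 20% + 40% = 60%, and Priya's stake falls to 40%.
Oren holds 60% of Fennick, so Oren controls Fennick.
Northlake and Fennick together hold 20% + 78% = 98% of Selkirk, so Oren controls Selkirk.
Oren did not control Selkirk before and does after, so the clause is triggered.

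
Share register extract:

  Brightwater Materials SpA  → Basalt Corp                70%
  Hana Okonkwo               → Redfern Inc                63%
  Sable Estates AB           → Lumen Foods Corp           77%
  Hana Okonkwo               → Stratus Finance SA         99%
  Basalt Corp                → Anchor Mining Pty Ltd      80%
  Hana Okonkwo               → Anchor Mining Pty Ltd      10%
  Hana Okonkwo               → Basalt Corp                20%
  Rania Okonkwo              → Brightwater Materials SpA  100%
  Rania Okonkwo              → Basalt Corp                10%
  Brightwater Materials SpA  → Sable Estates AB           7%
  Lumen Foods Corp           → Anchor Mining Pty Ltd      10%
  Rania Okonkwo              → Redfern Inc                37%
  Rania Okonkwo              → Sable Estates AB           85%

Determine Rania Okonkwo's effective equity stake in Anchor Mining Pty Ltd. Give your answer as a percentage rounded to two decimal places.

Rania reaches Anchor along 4 paths.
Via Sable → Lumen: 85% × 77% × 10% = 6.545%.
Via Brightwater → Sable → Lumen: 100% × 7% × 77% × 10% = 0.539%.
Via Basalt: 10% × 80% = 8%.
Via Brightwater → Basalt: 100% × 70% × 80% = 56%.
Total: 6.545% + 0.539% + 8% + 56% = 71.084%.
Rounded: 71.08%.

71.08%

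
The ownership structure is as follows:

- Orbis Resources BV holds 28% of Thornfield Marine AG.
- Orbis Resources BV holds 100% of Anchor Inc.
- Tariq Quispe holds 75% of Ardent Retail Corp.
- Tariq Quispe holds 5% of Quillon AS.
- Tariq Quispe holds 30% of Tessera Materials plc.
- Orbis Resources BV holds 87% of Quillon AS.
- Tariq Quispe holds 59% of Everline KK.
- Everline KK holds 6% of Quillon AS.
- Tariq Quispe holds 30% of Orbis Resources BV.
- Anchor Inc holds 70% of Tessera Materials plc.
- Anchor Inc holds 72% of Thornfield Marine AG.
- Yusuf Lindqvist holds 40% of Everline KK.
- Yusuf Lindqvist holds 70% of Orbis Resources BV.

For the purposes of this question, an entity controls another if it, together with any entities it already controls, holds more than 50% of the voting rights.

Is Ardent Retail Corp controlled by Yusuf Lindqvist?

Yusuf holds 70% of Orbis, so Yusuf controls Orbis.
Orbis holds 87% of Quillon, so Yusuf controls Quillon.
Orbis holds 100% of Anchor, so Yusuf controls Anchor.
Anchor holds 70% of Tessera, so Yusuf controls Tessera.
Anchor and Orbis together hold 72% + 28% = 100% of Thornfield, so Yusuf controls Thornfield.
Neither Yusuf nor any entity Yusuf controls holds any voting interest in Ardent.
So Yusuf does not control Ardent.

No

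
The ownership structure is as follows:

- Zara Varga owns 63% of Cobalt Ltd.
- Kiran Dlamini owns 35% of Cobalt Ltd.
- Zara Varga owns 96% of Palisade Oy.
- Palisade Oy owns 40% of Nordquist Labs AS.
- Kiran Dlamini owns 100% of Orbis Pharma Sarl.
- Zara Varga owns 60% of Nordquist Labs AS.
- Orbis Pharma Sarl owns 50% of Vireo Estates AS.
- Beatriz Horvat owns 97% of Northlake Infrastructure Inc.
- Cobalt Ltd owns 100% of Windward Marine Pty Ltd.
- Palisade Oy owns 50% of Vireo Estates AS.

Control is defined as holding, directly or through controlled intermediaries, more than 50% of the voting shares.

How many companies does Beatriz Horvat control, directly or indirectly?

1

Beatriz holds 97% of Northlake, so Beatriz controls Northlake.
No other company's threshold is met.
Beatriz controls 1 company.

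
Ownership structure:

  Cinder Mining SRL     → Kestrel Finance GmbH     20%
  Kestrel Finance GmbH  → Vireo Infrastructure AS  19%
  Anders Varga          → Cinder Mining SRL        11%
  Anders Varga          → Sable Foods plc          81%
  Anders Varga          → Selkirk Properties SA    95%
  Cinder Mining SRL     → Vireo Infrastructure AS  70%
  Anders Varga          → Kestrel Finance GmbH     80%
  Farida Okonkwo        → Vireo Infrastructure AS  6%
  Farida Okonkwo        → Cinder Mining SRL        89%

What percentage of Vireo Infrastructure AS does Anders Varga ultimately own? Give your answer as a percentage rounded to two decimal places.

Anders reaches Vireo along 3 paths.
Via Cinder: 11% × 70% = 7.7%.
Via Kestrel: 80% × 19% = 15.2%.
Via Cinder → Kestrel: 11% × 20% × 19% = 0.418%.
Total: 7.7% + 15.2% + 0.418% = 23.318%.
Rounded: 23.32%.

23.32%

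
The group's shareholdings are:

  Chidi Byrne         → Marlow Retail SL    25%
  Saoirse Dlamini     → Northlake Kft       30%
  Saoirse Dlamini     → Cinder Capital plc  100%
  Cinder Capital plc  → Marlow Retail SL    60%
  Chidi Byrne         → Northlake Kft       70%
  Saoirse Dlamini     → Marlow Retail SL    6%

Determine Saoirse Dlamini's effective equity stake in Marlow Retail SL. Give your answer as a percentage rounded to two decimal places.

Saoirse reaches Marlow along 2 paths.
Direct stake: 6% = 6%.
Via Cinder: 100% × 60% = 60%.
Total: 6% + 60% = 66%.
Rounded: 66.00%.

66.00%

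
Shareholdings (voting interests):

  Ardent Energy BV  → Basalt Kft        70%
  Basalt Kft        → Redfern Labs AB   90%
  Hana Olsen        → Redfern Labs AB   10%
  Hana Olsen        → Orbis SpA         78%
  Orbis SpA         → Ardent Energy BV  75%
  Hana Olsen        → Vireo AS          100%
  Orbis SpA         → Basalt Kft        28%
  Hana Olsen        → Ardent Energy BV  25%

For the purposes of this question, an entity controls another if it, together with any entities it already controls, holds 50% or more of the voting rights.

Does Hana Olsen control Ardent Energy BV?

Yes

Hana holds 78% of Orbis, so Hana controls Orbis.
Hana and Orbis together hold 25% + 75% = 100% of Ardent, so Hana controls Ardent.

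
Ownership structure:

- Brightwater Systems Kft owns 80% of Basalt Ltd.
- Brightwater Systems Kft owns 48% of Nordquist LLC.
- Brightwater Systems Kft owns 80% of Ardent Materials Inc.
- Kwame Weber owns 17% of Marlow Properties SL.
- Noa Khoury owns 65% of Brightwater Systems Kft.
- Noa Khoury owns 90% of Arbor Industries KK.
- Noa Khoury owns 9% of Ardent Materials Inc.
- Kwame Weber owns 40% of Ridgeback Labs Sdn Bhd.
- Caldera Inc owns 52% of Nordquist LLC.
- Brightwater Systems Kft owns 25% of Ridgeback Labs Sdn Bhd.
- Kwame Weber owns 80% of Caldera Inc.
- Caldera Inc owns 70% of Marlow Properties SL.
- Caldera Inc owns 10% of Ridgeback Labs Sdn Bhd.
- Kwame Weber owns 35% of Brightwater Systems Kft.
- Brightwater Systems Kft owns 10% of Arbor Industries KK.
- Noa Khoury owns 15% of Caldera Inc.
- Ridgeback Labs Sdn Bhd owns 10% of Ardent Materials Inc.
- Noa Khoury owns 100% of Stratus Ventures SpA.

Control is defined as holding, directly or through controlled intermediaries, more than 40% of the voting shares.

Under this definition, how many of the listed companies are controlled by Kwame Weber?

Kwame holds 80% of Caldera, so Kwame controls Caldera.
Caldera and Kwame together hold 10% + 40% = 50% of Ridgeback, so Kwame controls Ridgeback.
Caldera holds 52% of Nordquist, so Kwame controls Nordquist.
Caldera and Kwame together hold 70% + 17% = 87% of Marlow, so Kwame controls Marlow.
No other company's threshold is met.
Kwame controls 4 companies.

4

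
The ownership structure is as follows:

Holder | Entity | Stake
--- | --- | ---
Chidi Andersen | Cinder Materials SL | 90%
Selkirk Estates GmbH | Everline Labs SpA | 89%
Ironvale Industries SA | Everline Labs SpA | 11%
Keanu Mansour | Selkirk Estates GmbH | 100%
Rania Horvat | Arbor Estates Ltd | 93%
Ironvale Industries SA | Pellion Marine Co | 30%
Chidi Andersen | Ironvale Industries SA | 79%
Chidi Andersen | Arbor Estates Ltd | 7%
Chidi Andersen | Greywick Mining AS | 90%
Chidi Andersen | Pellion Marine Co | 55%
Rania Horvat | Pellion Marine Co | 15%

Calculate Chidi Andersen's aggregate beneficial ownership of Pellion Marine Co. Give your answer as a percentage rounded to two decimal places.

Chidi reaches Pellion along 2 paths.
Direct stake: 55% = 55%.
Via Ironvale: 79% × 30% = 23.7%.
Total: 55% + 23.7% = 78.7%.
Rounded: 78.70%.

78.70%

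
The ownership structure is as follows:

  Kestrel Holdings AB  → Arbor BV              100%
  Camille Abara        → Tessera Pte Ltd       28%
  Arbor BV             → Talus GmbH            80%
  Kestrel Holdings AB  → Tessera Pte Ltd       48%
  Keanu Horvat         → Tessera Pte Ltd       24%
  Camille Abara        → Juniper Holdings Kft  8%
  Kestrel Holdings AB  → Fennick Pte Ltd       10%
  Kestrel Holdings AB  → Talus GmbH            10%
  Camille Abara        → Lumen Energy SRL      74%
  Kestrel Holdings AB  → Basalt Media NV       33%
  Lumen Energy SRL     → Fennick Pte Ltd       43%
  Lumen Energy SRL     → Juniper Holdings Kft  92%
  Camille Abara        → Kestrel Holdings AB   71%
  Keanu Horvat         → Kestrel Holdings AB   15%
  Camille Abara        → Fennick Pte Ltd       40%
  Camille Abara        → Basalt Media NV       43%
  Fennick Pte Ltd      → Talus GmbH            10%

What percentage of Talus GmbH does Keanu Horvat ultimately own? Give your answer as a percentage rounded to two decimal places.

Keanu reaches Talus along 3 paths.
Via Kestrel: 15% × 10% = 1.5%.
Via Kestrel → Arbor: 15% × 100% × 80% = 12%.
Via Kestrel → Fennick: 15% × 10% × 10% = 0.15%.
Total: 1.5% + 12% + 0.15% = 13.65%.

13.65%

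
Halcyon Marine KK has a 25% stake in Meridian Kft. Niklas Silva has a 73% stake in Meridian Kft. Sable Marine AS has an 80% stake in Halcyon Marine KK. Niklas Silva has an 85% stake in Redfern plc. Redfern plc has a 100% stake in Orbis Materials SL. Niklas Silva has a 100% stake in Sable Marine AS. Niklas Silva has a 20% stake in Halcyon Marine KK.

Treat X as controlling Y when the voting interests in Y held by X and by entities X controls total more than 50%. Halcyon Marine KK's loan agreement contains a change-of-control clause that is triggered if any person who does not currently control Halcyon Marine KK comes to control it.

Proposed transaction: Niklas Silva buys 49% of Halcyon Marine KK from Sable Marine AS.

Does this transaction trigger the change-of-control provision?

The purchase adds only to Niklas's holdings (Sable's stake shrinks), so Niklas is the only person who could newly come to control Halcyon.
Niklas holds 100% of Sable, so Niklas controls Sable.
Sable and Niklas together hold 80% + 20% = 100% of Halcyon, so Niklas controls Halcyon.
So Niklas already controls Halcyon before the transaction.
After the purchase, Niklas's direct stake in Halcyon rises to 20% + 49% = 69%, and Sable's stake falls to 31%.
Niklas controlled Halcyon already, so this is not a new person acquiring control; every other person's position is unchanged or reduced.
No new person acquires control, so the clause is not triggered.

No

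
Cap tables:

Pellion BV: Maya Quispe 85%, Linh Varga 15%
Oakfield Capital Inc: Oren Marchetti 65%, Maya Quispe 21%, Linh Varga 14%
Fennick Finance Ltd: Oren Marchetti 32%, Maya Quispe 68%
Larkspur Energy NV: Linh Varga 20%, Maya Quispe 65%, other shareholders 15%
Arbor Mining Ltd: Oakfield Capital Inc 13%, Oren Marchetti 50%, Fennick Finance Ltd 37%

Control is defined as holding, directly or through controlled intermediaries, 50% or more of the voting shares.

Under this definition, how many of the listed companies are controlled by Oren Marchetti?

Oren holds 65% of Oakfield, so Oren controls Oakfield.
Oakfield and Oren together hold 13% + 50% = 63% of Arbor, so Oren controls Arbor.
No other company's threshold is met.
Oren controls 2 companies.

2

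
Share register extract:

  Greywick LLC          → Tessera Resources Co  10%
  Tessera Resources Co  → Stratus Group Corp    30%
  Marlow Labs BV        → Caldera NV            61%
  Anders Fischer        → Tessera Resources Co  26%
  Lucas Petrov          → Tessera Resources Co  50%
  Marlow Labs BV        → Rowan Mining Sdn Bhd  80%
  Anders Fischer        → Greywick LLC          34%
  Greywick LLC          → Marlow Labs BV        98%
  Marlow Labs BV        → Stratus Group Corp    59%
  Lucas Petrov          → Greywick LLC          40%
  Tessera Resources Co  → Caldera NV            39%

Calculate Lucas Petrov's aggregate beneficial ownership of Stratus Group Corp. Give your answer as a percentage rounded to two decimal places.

39.33%

Lucas reaches Stratus along 3 paths.
Via Tessera: 50% × 30% = 15%.
Via Greywick → Tessera: 40% × 10% × 30% = 1.2%.
Via Greywick → Marlow: 40% × 98% × 59% = 23.128%.
Total: 15% + 1.2% + 23.128% = 39.328%.
Rounded: 39.33%.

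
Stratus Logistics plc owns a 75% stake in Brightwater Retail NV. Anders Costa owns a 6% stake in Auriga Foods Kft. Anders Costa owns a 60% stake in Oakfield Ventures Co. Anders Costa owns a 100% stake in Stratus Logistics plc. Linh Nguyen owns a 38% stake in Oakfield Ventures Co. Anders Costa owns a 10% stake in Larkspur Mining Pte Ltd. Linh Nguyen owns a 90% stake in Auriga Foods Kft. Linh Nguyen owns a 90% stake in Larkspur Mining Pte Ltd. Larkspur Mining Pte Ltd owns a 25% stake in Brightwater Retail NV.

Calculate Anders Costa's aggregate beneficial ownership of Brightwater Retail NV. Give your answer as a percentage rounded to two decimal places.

Anders reaches Brightwater along 2 paths.
Via Larkspur: 10% × 25% = 2.5%.
Via Stratus: 100% × 75% = 75%.
Total: 2.5% + 75% = 77.5%.
Rounded: 77.50%.

77.50%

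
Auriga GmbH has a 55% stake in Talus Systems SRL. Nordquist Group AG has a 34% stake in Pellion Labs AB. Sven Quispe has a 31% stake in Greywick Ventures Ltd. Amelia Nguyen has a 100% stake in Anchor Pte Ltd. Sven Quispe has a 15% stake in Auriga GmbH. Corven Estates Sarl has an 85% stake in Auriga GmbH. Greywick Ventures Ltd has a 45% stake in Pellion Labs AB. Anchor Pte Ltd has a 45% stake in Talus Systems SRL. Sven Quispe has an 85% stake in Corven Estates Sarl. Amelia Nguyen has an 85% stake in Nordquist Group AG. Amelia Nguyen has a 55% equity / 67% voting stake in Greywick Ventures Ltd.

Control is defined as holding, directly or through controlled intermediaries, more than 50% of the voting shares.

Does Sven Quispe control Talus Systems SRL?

Yes

Sven holds 85% of Corven, so Sven controls Corven.
Corven and Sven together hold 85% + 15% = 100% of Auriga, so Sven controls Auriga.
Auriga holds 55% of Talus, so Sven controls Talus.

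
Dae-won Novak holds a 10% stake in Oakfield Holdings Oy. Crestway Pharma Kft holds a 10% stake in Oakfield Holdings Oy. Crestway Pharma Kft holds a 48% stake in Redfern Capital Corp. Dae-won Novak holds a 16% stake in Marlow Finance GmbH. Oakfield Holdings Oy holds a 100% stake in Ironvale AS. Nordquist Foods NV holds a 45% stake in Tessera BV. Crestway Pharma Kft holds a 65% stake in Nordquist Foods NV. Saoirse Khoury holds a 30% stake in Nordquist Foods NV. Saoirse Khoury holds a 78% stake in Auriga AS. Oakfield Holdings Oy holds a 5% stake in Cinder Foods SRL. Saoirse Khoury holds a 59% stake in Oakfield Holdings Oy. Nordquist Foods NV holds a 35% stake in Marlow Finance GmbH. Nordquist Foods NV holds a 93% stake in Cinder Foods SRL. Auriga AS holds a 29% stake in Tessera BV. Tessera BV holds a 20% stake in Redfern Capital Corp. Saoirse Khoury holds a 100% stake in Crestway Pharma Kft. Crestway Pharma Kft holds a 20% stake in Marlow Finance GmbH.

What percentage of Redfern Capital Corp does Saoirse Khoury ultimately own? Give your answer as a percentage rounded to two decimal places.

61.07%

Saoirse reaches Redfern along 4 paths.
Via Auriga → Tessera: 78% × 29% × 20% = 4.524%.
Via Crestway → Nordquist → Tessera: 100% × 65% × 45% × 20% = 5.85%.
Via Nordquist → Tessera: 30% × 45% × 20% = 2.7%.
Via Crestway: 100% × 48% = 48%.
Total: 4.524% + 5.85% + 2.7% + 48% = 61.074%.
Rounded: 61.07%.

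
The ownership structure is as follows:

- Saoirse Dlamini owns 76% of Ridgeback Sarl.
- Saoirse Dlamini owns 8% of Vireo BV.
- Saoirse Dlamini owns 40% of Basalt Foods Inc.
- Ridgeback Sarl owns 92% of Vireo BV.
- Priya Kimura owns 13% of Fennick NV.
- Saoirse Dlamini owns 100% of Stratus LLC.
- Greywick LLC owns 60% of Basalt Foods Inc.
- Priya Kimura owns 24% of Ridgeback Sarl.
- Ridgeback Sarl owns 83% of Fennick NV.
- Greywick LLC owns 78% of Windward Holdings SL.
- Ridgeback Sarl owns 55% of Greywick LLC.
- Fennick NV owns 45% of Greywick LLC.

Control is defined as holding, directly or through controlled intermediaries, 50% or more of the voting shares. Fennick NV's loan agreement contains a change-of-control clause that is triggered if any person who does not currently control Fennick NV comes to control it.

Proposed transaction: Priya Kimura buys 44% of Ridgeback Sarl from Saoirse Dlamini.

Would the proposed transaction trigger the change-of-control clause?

The purchase adds only to Priya's holdings (Saoirse's stake shrinks), so Priya is the only person who could newly come to control Fennick.
Priya's largest direct stake is 24% in Ridgeback, which does not meet the threshold, so Priya controls no company.
In Fennick, Priya's side holds only 13%, not ≥ 50%.
So before the transaction, Priya does not control Fennick.
After the purchase, Priya's direct stake in Ridgeback rises to 24% + 44% = 68%, and Saoirse's stake falls to 32%.
Priya holds 68% of Ridgeback, so Priya controls Ridgeback.
Priya and Ridgeback together hold 13% + 83% = 96% of Fennick, so Priya controls Fennick.
Priya did not control Fennick before and does after, so the clause is triggered.

Yes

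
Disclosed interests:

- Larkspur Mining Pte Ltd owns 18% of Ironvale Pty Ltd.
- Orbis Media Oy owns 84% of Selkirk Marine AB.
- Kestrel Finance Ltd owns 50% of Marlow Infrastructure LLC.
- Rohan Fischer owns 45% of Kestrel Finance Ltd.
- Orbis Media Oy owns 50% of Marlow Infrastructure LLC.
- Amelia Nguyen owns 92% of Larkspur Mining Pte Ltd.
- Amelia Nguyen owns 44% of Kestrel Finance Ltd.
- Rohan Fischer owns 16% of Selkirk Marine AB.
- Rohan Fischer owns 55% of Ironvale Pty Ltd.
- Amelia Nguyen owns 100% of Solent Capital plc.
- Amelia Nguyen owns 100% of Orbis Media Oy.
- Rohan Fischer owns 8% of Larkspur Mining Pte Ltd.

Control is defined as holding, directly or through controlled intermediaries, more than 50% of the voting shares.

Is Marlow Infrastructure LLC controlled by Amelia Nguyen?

Amelia holds 100% of Orbis, so Amelia controls Orbis.
Amelia holds 92% of Larkspur, so Amelia controls Larkspur.
Orbis holds 84% of Selkirk, so Amelia controls Selkirk.
Amelia holds 100% of Solent, so Amelia controls Solent.
In Marlow, Amelia's side holds only 50%, not > 50%.
So Amelia does not control Marlow.

No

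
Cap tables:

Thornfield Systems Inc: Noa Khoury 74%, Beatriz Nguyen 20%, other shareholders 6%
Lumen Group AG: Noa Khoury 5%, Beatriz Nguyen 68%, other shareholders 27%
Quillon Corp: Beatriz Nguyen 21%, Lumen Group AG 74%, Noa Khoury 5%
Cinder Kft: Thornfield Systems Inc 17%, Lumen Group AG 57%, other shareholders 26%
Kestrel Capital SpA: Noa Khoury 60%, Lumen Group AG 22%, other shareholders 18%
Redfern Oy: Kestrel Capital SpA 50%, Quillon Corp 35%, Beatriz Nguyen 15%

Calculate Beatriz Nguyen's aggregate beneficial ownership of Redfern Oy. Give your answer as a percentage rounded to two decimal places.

47.44%

Beatriz reaches Redfern along 4 paths.
Via Lumen → Kestrel: 68% × 22% × 50% = 7.48%.
Via Quillon: 21% × 35% = 7.35%.
Via Lumen → Quillon: 68% × 74% × 35% = 17.612%.
Direct stake: 15% = 15%.
Total: 7.48% + 7.35% + 17.612% + 15% = 47.442%.
Rounded: 47.44%.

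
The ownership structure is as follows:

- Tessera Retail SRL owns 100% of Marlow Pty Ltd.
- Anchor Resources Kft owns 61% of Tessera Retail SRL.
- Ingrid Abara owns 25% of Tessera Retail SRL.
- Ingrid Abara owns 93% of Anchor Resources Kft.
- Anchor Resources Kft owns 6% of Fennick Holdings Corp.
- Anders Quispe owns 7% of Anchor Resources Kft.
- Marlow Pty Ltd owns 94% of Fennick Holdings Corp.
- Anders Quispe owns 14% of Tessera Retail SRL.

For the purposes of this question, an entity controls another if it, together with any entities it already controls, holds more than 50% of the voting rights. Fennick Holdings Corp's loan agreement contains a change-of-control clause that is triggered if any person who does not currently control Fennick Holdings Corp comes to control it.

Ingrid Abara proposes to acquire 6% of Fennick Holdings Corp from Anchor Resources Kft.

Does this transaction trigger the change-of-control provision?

The purchase adds only to Ingrid's holdings (Anchor's stake shrinks), so Ingrid is the only person who could newly come to control Fennick.
Ingrid holds 93% of Anchor, so Ingrid controls Anchor.
Ingrid and Anchor together hold 25% + 61% = 86% of Tessera, so Ingrid controls Tessera.
Tessera holds 100% of Marlow, so Ingrid controls Marlow.
Anchor and Marlow together hold 6% + 94% = 100% of Fennick, so Ingrid controls Fennick.
So Ingrid already controls Fennick before the transaction.
After the purchase, Ingrid holds 6% of Fennick directly, and Anchor's stake falls to 0%.
Ingrid controlled Fennick already, so this is not a new person acquiring control; every other person's position is unchanged or reduced.
No new person acquires control, so the clause is not triggered.

No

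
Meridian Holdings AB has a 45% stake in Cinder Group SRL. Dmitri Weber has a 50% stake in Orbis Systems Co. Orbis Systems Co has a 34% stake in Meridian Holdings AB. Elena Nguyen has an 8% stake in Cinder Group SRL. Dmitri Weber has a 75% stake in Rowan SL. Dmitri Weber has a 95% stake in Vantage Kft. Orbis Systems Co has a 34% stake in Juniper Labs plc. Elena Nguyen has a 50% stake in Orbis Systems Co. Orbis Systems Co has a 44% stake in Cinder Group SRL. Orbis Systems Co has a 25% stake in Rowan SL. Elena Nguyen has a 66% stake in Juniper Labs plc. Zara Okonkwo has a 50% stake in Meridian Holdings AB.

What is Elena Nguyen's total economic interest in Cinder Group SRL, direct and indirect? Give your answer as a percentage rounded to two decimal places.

37.65%

Elena reaches Cinder along 3 paths.
Direct stake: 8% = 8%.
Via Orbis: 50% × 44% = 22%.
Via Orbis → Meridian: 50% × 34% × 45% = 7.65%.
Total: 8% + 22% + 7.65% = 37.65%.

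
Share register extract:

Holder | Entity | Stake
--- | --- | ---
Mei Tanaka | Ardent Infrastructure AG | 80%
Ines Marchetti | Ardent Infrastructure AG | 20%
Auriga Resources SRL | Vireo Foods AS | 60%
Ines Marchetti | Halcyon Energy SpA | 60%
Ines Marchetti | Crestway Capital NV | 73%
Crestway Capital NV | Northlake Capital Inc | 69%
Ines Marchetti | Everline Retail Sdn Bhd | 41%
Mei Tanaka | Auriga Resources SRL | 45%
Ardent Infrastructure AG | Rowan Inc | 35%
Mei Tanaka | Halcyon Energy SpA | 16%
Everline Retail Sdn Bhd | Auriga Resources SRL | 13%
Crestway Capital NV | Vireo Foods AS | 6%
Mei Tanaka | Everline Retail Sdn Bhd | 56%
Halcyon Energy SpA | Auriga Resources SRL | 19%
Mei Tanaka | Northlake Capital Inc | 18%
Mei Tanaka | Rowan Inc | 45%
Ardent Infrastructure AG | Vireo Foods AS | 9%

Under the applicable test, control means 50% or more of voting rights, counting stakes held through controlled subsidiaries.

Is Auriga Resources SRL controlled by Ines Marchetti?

Ines holds 60% of Halcyon, so Ines controls Halcyon.
Ines holds 73% of Crestway, so Ines controls Crestway.
Crestway holds 69% of Northlake, so Ines controls Northlake.
In Auriga, Ines's side holds only 19%, not ≥ 50%.
So Ines does not control Auriga.

No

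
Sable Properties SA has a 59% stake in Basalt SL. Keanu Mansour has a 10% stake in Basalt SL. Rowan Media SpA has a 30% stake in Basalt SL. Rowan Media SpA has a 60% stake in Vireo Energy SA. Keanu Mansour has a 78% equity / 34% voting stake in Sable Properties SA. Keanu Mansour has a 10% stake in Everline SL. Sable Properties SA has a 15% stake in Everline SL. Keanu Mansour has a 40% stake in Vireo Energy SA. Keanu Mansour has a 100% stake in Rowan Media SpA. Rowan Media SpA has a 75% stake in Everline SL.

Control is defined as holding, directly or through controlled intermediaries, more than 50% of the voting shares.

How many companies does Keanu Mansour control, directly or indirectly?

Keanu holds 100% of Rowan, so Keanu controls Rowan.
Keanu and Rowan together hold 40% + 60% = 100% of Vireo, so Keanu controls Vireo.
Rowan and Keanu together hold 75% + 10% = 85% of Everline, so Keanu controls Everline.
No other company's threshold is met.
Keanu controls 3 companies.

3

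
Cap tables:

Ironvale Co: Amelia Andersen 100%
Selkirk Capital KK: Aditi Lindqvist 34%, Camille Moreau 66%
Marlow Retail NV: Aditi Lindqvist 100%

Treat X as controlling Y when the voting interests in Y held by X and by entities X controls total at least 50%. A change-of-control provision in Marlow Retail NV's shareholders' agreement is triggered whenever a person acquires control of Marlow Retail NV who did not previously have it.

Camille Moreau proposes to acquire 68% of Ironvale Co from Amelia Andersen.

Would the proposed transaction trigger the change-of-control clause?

The purchase adds only to Camille's holdings (Amelia's stake shrinks), so Camille is the only person who could newly come to control Marlow.
Camille holds 66% of Selkirk, so Camille controls Selkirk.
Neither Camille nor any entity Camille controls holds any voting interest in Marlow.
So before the transaction, Camille does not control Marlow.
After the purchase, Camille holds 68% of Ironvale directly, and Amelia's stake falls to 32%.
Camille holds 68% of Ironvale, so Camille controls Ironvale.
After the transaction, neither Camille nor any entity Camille controls holds a voting interest in Marlow, so Camille still does not control it.
No new person acquires control, so the clause is not triggered.

No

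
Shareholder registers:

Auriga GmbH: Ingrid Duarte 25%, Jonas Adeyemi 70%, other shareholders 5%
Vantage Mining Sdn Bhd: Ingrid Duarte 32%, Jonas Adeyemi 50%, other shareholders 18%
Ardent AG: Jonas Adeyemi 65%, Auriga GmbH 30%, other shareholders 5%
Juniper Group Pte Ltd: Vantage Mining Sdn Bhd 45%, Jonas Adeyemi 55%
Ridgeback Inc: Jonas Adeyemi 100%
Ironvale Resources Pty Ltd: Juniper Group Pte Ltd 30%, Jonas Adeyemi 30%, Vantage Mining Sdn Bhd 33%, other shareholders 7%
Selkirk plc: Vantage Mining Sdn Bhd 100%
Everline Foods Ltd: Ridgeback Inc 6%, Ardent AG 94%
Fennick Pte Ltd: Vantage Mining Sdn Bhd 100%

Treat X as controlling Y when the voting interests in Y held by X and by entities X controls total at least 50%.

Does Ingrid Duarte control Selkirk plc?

No

Ingrid's largest direct stake is 32% in Vantage, which does not meet the threshold, so Ingrid controls no company.
Neither Ingrid nor any entity Ingrid controls holds any voting interest in Selkirk.
So Ingrid does not control Selkirk.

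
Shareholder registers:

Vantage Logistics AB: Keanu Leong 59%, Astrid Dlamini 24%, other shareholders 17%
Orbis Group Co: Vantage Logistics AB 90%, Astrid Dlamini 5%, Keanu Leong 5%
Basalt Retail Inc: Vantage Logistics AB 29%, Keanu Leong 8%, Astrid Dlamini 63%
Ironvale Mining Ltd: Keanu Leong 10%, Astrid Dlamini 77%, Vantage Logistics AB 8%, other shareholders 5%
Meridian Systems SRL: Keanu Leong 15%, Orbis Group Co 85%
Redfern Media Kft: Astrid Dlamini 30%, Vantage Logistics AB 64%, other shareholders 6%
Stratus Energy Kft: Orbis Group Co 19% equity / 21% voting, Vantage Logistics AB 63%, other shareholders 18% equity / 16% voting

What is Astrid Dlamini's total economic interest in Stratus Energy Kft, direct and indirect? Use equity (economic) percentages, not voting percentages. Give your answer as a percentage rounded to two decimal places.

Astrid reaches Stratus along 3 paths.
Via Vantage → Orbis: 24% × 90% × 19% = 4.104%.
Via Orbis: 5% × 19% = 0.95%.
Via Vantage: 24% × 63% = 15.12%.
Total: 4.104% + 0.95% + 15.12% = 20.174%.
Rounded: 20.17%.

20.17%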